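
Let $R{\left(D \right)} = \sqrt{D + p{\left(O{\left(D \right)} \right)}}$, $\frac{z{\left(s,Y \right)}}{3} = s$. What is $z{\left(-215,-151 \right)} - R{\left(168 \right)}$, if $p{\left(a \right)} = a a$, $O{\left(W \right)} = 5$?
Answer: $-645 - \sqrt{193} \approx -658.89$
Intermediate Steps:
$p{\left(a \right)} = a^{2}$
$z{\left(s,Y \right)} = 3 s$
$R{\left(D \right)} = \sqrt{25 + D}$ ($R{\left(D \right)} = \sqrt{D + 5^{2}} = \sqrt{D + 25} = \sqrt{25 + D}$)
$z{\left(-215,-151 \right)} - R{\left(168 \right)} = 3 \left(-215\right) - \sqrt{25 + 168} = -645 - \sqrt{193}$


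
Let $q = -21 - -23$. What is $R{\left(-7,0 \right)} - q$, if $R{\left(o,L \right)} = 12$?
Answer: $10$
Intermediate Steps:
$q = 2$ ($q = -21 + 23 = 2$)
$R{\left(-7,0 \right)} - q = 12 - 2 = 10$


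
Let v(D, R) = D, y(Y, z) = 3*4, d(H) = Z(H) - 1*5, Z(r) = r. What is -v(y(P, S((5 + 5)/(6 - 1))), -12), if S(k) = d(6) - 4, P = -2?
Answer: -12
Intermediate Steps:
d(H) = -5 + H (d(H) = H - 1*5 = H - 5 = -5 + H)
S(k) = -3 (S(k) = (-5 + 6) - 4 = 1 - 4 = -3)
y(Y, z) = 12
-v(y(P, S((5 + 5)/(6 - 1))), -12) = -1*12 = -12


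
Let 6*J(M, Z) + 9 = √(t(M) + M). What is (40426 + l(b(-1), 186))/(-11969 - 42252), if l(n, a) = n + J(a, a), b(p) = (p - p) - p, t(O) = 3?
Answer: -80851/108442 - √21/108442 ≈ -0.74561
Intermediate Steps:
b(p) = -p (b(p) = 0 - p = -p)
J(M, Z) = -3/2 + √(3 + M)/6
l(n, a) = -3/2 + n + √(3 + a)/6 (l(n, a) = n + (-3/2 + √(3 + a)/6) = -3/2 + n + √(3 + a)/6)
(40426 + l(b(-1), 186))/(-11969 - 42252) = (40426 + (-3/2 - 1*(-1) + √(3 + 186)/6))/(-11969 - 42252) = (40426 + (-3/2 + 1 + √189/6))/(-54221) = (40426 + (-3/2 + 1 + (3*√21)/6))*(-1/54221) = (40426 + (-3/2 + 1 + √21/2))*(-1/54221) = (40426 + (-½ + √21/2))*(-1/54221) = (80851/2 + √21/2)*(-1/54221) = -80851/108442 - √21/108442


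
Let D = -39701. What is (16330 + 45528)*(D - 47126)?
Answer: -5370944566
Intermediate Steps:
(16330 + 45528)*(D - 47126) = (16330 + 45528)*(-39701 - 47126) = 61858*(-86827) = -5370944566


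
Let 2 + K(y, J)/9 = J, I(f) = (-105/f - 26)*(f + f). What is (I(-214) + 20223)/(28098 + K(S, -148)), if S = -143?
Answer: 31141/26748 ≈ 1.1642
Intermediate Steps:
I(f) = 2*f*(-26 - 105/f) (I(f) = (-26 - 105/f)*(2*f) = 2*f*(-26 - 105/f))
K(y, J) = -18 + 9*J
(I(-214) + 20223)/(28098 + K(S, -148)) = ((-210 - 52*(-214)) + 20223)/(28098 + (-18 + 9*(-148))) = ((-210 + 11128) + 20223)/(28098 + (-18 - 1332)) = (10918 + 20223)/(28098 - 1350) = 31141/26748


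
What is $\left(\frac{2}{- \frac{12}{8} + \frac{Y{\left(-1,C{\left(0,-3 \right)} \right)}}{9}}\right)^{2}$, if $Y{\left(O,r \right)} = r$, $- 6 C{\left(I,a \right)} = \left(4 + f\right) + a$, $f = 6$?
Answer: $\frac{729}{484} \approx 1.5062$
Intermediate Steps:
$C{\left(I,a \right)} = - \frac{5}{3} - \frac{a}{6}$ ($C{\left(I,a \right)} = - \frac{\left(4 + 6\right) + a}{6} = - \frac{10 + a}{6} = - \frac{5}{3} - \frac{a}{6}$)
$\left(\frac{2}{- \frac{12}{8} + \frac{Y{\left(-1,C{\left(0,-3 \right)} \right)}}{9}}\right)^{2} = \left(\frac{2}{- \frac{12}{8} + \frac{- \frac{5}{3} - - \frac{1}{2}}{9}}\right)^{2} = \left(\frac{2}{\left(-12\right) \frac{1}{8} + \left(- \frac{5}{3} + \frac{1}{2}\right) \frac{1}{9}}\right)^{2} = \left(\frac{2}{- \frac{3}{2} - \frac{7}{54}}\right)^{2} = \left(\frac{2}{- \frac{44}{27}}\right)^{2} = \left(2 \left(- \frac{27}{44}\right)\right)^{2} = \left(- \frac{27}{22}\right)^{2} = \frac{729}{484}$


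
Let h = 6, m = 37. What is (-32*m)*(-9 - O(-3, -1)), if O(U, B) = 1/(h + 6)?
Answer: 32264/3 ≈ 10755.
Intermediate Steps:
O(U, B) = 1/12 (O(U, B) = 1/(6 + 6) = 1/12)
(-32*m)*(-9 - O(-3, -1)) = (-32*37)*(-9 - 1*1/12) = -1184*(-9 - 1/12) = -1184*(-109/12) = 32264/3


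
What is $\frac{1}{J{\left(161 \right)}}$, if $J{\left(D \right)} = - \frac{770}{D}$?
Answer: $- \frac{23}{110} \approx -0.20909$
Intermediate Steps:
$\frac{1}{J{\left(161 \right)}} = \frac{1}{\left(-770\right) \frac{1}{161}} = \frac{1}{- \frac{110}{23}} = - \frac{23}{110}$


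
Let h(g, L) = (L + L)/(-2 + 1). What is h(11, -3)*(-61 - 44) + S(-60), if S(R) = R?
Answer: -690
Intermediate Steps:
h(g, L) = -2*L (h(g, L) = (2*L)/(-1) = (2*L)*(-1) = -2*L)
h(11, -3)*(-61 - 44) + S(-60) = (-2*(-3))*(-61 - 44) - 60 = 6*(-105) - 60 = -630 - 60 = -690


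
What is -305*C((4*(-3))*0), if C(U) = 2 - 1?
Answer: -305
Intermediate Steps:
C(U) = 1
-305*C((4*(-3))*0) = -305*1 = -305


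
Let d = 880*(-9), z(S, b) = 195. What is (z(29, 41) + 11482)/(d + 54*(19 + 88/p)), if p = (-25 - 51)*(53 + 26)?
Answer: -17527177/10349082 ≈ -1.6936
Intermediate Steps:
p = -6004 (p = -76*79 = -6004)
d = -7920
(z(29, 41) + 11482)/(d + 54*(19 + 88/p)) = (195 + 11482)/(-7920 + 54*(19 + 88/(-6004))) = 11677/(-7920 + 54*(19 + 88*(-1/6004))) = 11677/(-7920 + 54*(19 - 22/1501)) = 11677/(-7920 + 54*(28497/1501)) = 11677/(-7920 + 1538838/1501) = 11677/(-10349082/1501) = 11677*(-1501/10349082) = -17527177/10349082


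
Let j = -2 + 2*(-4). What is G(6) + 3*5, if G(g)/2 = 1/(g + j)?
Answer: 29/2 ≈ 14.500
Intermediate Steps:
j = -10 (j = -2 - 8 = -10)
G(g) = 2/(-10 + g) (G(g) = 2/(g - 10) = 2/(-10 + g))
G(6) + 3*5 = 2/(-10 + 6) + 3*5 = 2/(-4) + 15 = 2*(-1/4) + 15 = -1/2 + 15 = 29/2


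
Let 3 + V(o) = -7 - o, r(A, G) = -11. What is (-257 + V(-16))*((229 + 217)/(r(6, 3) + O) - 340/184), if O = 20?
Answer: -4957501/414 ≈ -11975.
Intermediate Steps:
V(o) = -10 - o (V(o) = -3 + (-7 - o) = -10 - o)
(-257 + V(-16))*((229 + 217)/(r(6, 3) + O) - 340/184) = (-257 + (-10 - 1*(-16)))*((229 + 217)/(-11 + 20) - 340/184) = (-257 + (-10 + 16))*(446/9 - 340*1/184) = (-257 + 6)*(446*(⅑) - 85/46) = -251*(446/9 - 85/46) = -251*19751/414 = -4957501/414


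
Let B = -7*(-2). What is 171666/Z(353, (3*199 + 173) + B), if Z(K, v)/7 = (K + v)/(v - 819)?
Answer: -286110/379 ≈ -754.91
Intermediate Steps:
B = 14
Z(K, v) = 7*(K + v)/(-819 + v) (Z(K, v) = 7*((K + v)/(v - 819)) = 7*((K + v)/(-819 + v)) = 7*(K + v)/(-819 + v))
171666/Z(353, (3*199 + 173) + B) = 171666/((7*(353 + ((3*199 + 173) + 14))/(-819 + ((3*199 + 173) + 14)))) = 171666/((7*(353 + ((597 + 173) + 14))/(-819 + ((597 + 173) + 14)))) = 171666/((7*(353 + (770 + 14))/(-819 + (770 + 14)))) = 171666/((7*(353 + 784)/(-819 + 784))) = 171666/((7*1137/(-35))) = 171666/((7*(-1/35)*1137)) = 171666/(-1137/5) = 171666*(-5/1137) = -286110/379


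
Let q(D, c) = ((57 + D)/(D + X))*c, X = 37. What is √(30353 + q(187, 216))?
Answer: √1498826/7 ≈ 174.90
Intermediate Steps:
q(D, c) = c*(57 + D)/(37 + D) (q(D, c) = ((57 + D)/(D + 37))*c = ((57 + D)/(37 + D))*c = c*(57 + D)/(37 + D))
√(30353 + q(187, 216)) = √(30353 + 216*(57 + 187)/(37 + 187)) = √(30353 + 216*244/224) = √(30353 + 216*(1/224)*244) = √(30353 + 1647/7) = √(214118/7) = √1498826/7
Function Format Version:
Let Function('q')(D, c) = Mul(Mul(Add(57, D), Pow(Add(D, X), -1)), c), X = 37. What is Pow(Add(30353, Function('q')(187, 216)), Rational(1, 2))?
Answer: Mul(Rational(1, 7), Pow(1498826, Rational(1, 2))) ≈ 174.90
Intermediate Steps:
Function('q')(D, c) = Mul(c, Pow(Add(37, D), -1), Add(57, D)) (Function('q')(D, c) = Mul(Mul(Add(57, D), Pow(Add(D, 37), -1)), c) = Mul(Mul(Add(57, D), Pow(Add(37, D), -1)), c) = Mul(Mul(Pow(Add(37, D), -1), Add(57, D)), c) = Mul(c, Pow(Add(37, D), -1), Add(57, D)))
Pow(Add(30353, Function('q')(187, 216)), Rational(1, 2)) = Pow(Add(30353, Mul(216, Pow(Add(37, 187), -1), Add(57, 187))), Rational(1, 2)) = Pow(Add(30353, Mul(216, Pow(224, -1), 244)), Rational(1, 2)) = Pow(Add(30353, Mul(216, Rational(1, 224), 244)), Rational(1, 2)) = Pow(Add(30353, Rational(1647, 7)), Rational(1, 2)) = Pow(Rational(214118, 7), Rational(1, 2)) = Mul(Rational(1, 7), Pow(1498826, Rational(1, 2)))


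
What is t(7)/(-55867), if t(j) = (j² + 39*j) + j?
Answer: -47/7981 ≈ -0.0058890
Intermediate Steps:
t(j) = j² + 40*j
t(7)/(-55867) = (7*(40 + 7))/(-55867) = (7*47)*(-1/55867) = 329*(-1/55867) = -47/7981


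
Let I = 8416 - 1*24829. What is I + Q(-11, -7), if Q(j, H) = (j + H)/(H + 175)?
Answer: -459567/28 ≈ -16413.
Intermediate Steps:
Q(j, H) = (H + j)/(175 + H)
I = -16413 (I = 8416 - 24829 = -16413)
I + Q(-11, -7) = -16413 + (-7 - 11)/(175 - 7) = -16413 - 18/168 = -16413 + (1/168)*(-18) = -16413 - 3/28 = -459567/28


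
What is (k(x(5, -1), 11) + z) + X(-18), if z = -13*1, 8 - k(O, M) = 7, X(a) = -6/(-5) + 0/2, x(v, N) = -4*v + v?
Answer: -54/5 ≈ -10.800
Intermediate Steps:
x(v, N) = -3*v
X(a) = 6/5 (X(a) = -6*(-⅕) + 0*(½) = 6/5 + 0 = 6/5)
k(O, M) = 1 (k(O, M) = 8 - 1*7 = 8 - 7 = 1)
z = -13
(k(x(5, -1), 11) + z) + X(-18) = (1 - 13) + 6/5 = -12 + 6/5 = -54/5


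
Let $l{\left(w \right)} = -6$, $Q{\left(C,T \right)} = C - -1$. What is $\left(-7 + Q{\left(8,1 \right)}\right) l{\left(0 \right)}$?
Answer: $-12$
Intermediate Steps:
$Q{\left(C,T \right)} = 1 + C$ ($Q{\left(C,T \right)} = C + 1 = 1 + C$)
$\left(-7 + Q{\left(8,1 \right)}\right) l{\left(0 \right)} = \left(-7 + \left(1 + 8\right)\right) \left(-6\right) = \left(-7 + 9\right) \left(-6\right) = 2 \left(-6\right) = -12$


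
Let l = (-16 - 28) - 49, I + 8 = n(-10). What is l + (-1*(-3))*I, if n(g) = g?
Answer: -147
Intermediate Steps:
I = -18 (I = -8 - 10 = -18)
l = -93 (l = -44 - 49 = -93)
l + (-1*(-3))*I = -93 - 1*(-3)*(-18) = -93 + 3*(-18) = -93 - 54 = -147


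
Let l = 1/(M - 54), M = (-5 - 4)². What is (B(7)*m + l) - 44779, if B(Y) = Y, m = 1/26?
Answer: -31434643/702 ≈ -44779.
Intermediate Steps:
m = 1/26 ≈ 0.038462
M = 81 (M = (-9)² = 81)
l = 1/27 (l = 1/(81 - 54) = 1/27 ≈ 0.037037)
(B(7)*m + l) - 44779 = (7*(1/26) + 1/27) - 44779 = (7/26 + 1/27) - 44779 = 215/702 - 44779 = -31434643/702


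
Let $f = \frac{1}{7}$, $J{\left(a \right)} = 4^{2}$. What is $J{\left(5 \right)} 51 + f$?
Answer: $\frac{5713}{7} \approx 816.14$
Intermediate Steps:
$J{\left(a \right)} = 16$
$f = \frac{1}{7} \approx 0.14286$
$J{\left(5 \right)} 51 + f = 16 \cdot 51 + \frac{1}{7} = 816 + \frac{1}{7} = \frac{5713}{7}$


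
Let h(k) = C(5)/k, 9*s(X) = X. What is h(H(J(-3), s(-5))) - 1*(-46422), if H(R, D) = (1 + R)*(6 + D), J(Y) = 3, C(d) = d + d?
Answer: 4549401/98 ≈ 46422.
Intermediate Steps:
s(X) = X/9
C(d) = 2*d
h(k) = 10/k (h(k) = (2*5)/k = 10/k)
h(H(J(-3), s(-5))) - 1*(-46422) = 10/(6 + (1/9)*(-5) + 6*3 + ((1/9)*(-5))*3) - 1*(-46422) = 10/(6 - 5/9 + 18 - 5/9*3) + 46422 = 10/(6 - 5/9 + 18 - 5/3) + 46422 = 10/(196/9) + 46422 = 10*(9/196) + 46422 = 45/98 + 46422 = 4549401/98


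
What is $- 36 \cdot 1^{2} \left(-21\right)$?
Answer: $756$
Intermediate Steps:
$- 36 \cdot 1^{2} \left(-21\right) = \left(-36\right) 1 \left(-21\right) = \left(-36\right) \left(-21\right) = 756$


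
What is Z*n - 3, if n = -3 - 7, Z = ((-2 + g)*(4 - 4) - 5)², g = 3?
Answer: -253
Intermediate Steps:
Z = 25 (Z = ((-2 + 3)*(4 - 4) - 5)² = (1*0 - 5)² = (0 - 5)² = (-5)² = 25)
n = -10
Z*n - 3 = 25*(-10) - 3 = -250 - 3 = -253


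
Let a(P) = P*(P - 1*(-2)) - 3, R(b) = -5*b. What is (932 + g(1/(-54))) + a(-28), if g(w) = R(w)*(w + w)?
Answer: 2415901/1458 ≈ 1657.0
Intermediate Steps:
a(P) = -3 + P*(2 + P) (a(P) = P*(P + 2) - 3 = P*(2 + P) - 3 = -3 + P*(2 + P))
g(w) = -10*w**2 (g(w) = (-5*w)*(w + w) = (-5*w)*(2*w) = -10*w**2)
(932 + g(1/(-54))) + a(-28) = (932 - 10*(1/(-54))**2) + (-3 + (-28)**2 + 2*(-28)) = (932 - 10*(-1/54)**2) + (-3 + 784 - 56) = (932 - 10*1/2916) + 725 = (932 - 5/1458) + 725 = 1358851/1458 + 725 = 2415901/1458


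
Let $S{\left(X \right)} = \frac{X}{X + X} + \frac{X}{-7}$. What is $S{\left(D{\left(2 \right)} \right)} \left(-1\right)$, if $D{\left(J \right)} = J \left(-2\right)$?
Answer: $- \frac{15}{14} \approx -1.0714$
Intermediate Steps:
$D{\left(J \right)} = - 2 J$
$S{\left(X \right)} = \frac{1}{2} - \frac{X}{7}$ ($S{\left(X \right)} = \frac{X}{2 X} + X \left(- \frac{1}{7}\right) = X \frac{1}{2 X} - \frac{X}{7} = \frac{1}{2} - \frac{X}{7}$)
$S{\left(D{\left(2 \right)} \right)} \left(-1\right) = \left(\frac{1}{2} - \frac{\left(-2\right) 2}{7}\right) \left(-1\right) = \left(\frac{1}{2} - - \frac{4}{7}\right) \left(-1\right) = \left(\frac{1}{2} + \frac{4}{7}\right) \left(-1\right) = \frac{15}{14} \left(-1\right) = - \frac{15}{14}$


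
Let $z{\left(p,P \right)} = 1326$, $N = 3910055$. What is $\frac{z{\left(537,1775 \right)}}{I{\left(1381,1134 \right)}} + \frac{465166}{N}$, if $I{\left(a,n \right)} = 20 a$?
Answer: $\frac{360652357}{2159914382} \approx 0.16698$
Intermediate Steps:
$\frac{z{\left(537,1775 \right)}}{I{\left(1381,1134 \right)}} + \frac{465166}{N} = \frac{1326}{20 \cdot 1381} + \frac{465166}{3910055} = \frac{1326}{27620} + 465166 \cdot \frac{1}{3910055} = 1326 \cdot \frac{1}{27620} + \frac{465166}{3910055} = \frac{663}{13810} + \frac{465166}{3910055} = \frac{360652357}{2159914382}$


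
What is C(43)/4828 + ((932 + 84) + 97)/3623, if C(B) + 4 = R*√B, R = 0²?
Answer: 1339768/4372961 ≈ 0.30638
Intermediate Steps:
R = 0
C(B) = -4 (C(B) = -4 + 0*√B = -4 + 0 = -4)
C(43)/4828 + ((932 + 84) + 97)/3623 = -4/4828 + ((932 + 84) + 97)/3623 = -4*1/4828 + (1016 + 97)*(1/3623) = -1/1207 + 1113*(1/3623) = -1/1207 + 1113/3623 = 1339768/4372961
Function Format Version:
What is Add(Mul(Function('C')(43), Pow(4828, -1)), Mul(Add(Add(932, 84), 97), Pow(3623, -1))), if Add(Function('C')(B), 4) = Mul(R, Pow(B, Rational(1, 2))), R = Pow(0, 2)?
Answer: Rational(1339768, 4372961) ≈ 0.30638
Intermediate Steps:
R = 0
Function('C')(B) = -4 (Function('C')(B) = Add(-4, Mul(0, Pow(B, Rational(1, 2)))) = Add(-4, 0) = -4)
Add(Mul(Function('C')(43), Pow(4828, -1)), Mul(Add(Add(932, 84), 97), Pow(3623, -1))) = Add(Mul(-4, Pow(4828, -1)), Mul(Add(Add(932, 84), 97), Pow(3623, -1))) = Add(Mul(-4, Rational(1, 4828)), Mul(Add(1016, 97), Rational(1, 3623))) = Add(Rational(-1, 1207), Mul(1113, Rational(1, 3623))) = Add(Rational(-1, 1207), Rational(1113, 3623)) = Rational(1339768, 4372961)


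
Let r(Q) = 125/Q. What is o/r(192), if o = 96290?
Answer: 3697536/25 ≈ 1.4790e+5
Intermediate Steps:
o/r(192) = 96290/((125/192)) = 96290/((125*(1/192))) = 96290/(125/192) = 96290*(192/125) = 3697536/25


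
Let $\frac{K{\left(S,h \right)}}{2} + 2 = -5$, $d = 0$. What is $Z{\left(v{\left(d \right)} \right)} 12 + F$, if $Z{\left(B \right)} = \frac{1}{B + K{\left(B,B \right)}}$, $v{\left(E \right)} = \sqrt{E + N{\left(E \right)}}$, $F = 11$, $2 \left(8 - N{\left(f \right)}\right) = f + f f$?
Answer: $\frac{475}{47} - \frac{6 \sqrt{2}}{47} \approx 9.9258$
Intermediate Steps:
$K{\left(S,h \right)} = -14$ ($K{\left(S,h \right)} = -4 + 2 \left(-5\right) = -4 - 10 = -14$)
$N{\left(f \right)} = 8 - \frac{f}{2} - \frac{f^{2}}{2}$ ($N{\left(f \right)} = 8 - \frac{f + f f}{2} = 8 - \frac{f + f^{2}}{2} = 8 - \left(\frac{f}{2} + \frac{f^{2}}{2}\right) = 8 - \frac{f}{2} - \frac{f^{2}}{2}$)
$v{\left(E \right)} = \sqrt{8 + \frac{E}{2} - \frac{E^{2}}{2}}$ ($v{\left(E \right)} = \sqrt{E - \left(-8 + \frac{E}{2} + \frac{E^{2}}{2}\right)} = \sqrt{8 + \frac{E}{2} - \frac{E^{2}}{2}}$)
$Z{\left(B \right)} = \frac{1}{-14 + B}$ ($Z{\left(B \right)} = \frac{1}{B - 14} = \frac{1}{-14 + B}$)
$Z{\left(v{\left(d \right)} \right)} 12 + F = \frac{1}{-14 + \frac{\sqrt{32 - 2 \cdot 0^{2} + 2 \cdot 0}}{2}} \cdot 12 + 11 = \frac{1}{-14 + \frac{\sqrt{32 - 0 + 0}}{2}} \cdot 12 + 11 = \frac{1}{-14 + \frac{\sqrt{32 + 0 + 0}}{2}} \cdot 12 + 11 = \frac{1}{-14 + \frac{\sqrt{32}}{2}} \cdot 12 + 11 = \frac{1}{-14 + \frac{4 \sqrt{2}}{2}} \cdot 12 + 11 = \frac{1}{-14 + 2 \sqrt{2}} \cdot 12 + 11 = \frac{12}{-14 + 2 \sqrt{2}} + 11 = 11 + \frac{12}{-14 + 2 \sqrt{2}}$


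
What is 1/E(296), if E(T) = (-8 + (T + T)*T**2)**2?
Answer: 1/2690358305144896 ≈ 3.7170e-16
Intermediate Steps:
E(T) = (-8 + 2*T**3)**2 (E(T) = (-8 + (2*T)*T**2)**2 = (-8 + 2*T**3)**2)
1/E(296) = 1/(4*(-4 + 296**3)**2) = 1/(4*(-4 + 25934336)**2) = 1/(4*25934332**2) = 1/(4*672589576286224) = 1/2690358305144896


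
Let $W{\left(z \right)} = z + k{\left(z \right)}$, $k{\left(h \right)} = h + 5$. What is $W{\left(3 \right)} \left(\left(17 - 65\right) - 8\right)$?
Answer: $-616$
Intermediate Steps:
$k{\left(h \right)} = 5 + h$
$W{\left(z \right)} = 5 + 2 z$ ($W{\left(z \right)} = z + \left(5 + z\right) = 5 + 2 z$)
$W{\left(3 \right)} \left(\left(17 - 65\right) - 8\right) = \left(5 + 2 \cdot 3\right) \left(\left(17 - 65\right) - 8\right) = \left(5 + 6\right) \left(-48 - 8\right) = 11 \left(-56\right) = -616$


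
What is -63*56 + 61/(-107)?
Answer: -377557/107 ≈ -3528.6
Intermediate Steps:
-63*56 + 61/(-107) = -3528 + 61*(-1/107) = -3528 - 61/107 = -377557/107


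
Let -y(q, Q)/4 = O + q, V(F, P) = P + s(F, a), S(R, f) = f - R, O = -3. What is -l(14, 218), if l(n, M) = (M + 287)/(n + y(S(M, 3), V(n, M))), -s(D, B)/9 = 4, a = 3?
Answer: -505/886 ≈ -0.56998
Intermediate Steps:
s(D, B) = -36 (s(D, B) = -9*4 = -36)
V(F, P) = -36 + P (V(F, P) = P - 36 = -36 + P)
y(q, Q) = 12 - 4*q (y(q, Q) = -4*(-3 + q) = 12 - 4*q)
l(n, M) = (287 + M)/(n + 4*M) (l(n, M) = (M + 287)/(n + (12 - 4*(3 - M))) = (287 + M)/(n + (12 + (-12 + 4*M))) = (287 + M)/(n + 4*M))
-l(14, 218) = -(287 + 218)/(14 + 4*218) = -505/(14 + 872) = -505/886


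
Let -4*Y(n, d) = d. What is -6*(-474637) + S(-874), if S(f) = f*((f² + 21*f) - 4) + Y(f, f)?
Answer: -1297469383/2 ≈ -6.4873e+8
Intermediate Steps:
Y(n, d) = -d/4
S(f) = -f/4 + f*(-4 + f² + 21*f) (S(f) = f*((f² + 21*f) - 4) - f/4 = f*(-4 + f² + 21*f) - f/4 = -f/4 + f*(-4 + f² + 21*f))
-6*(-474637) + S(-874) = -6*(-474637) + (¼)*(-874)*(-17 + 4*(-874)² + 84*(-874)) = 2847822 + (¼)*(-874)*(-17 + 4*763876 - 73416) = 2847822 + (¼)*(-874)*(-17 + 3055504 - 73416) = 2847822 + (¼)*(-874)*2982071 = 2847822 - 1303165027/2 = -1297469383/2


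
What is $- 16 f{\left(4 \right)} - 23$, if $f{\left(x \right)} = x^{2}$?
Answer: $-279$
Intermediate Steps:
$- 16 f{\left(4 \right)} - 23 = - 16 \cdot 4^{2} - 23 = \left(-16\right) 16 - 23 = -256 - 23 = -279$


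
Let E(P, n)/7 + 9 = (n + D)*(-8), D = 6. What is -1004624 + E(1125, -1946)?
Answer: -896047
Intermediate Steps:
E(P, n) = -399 - 56*n (E(P, n) = -63 + 7*((n + 6)*(-8)) = -63 + 7*((6 + n)*(-8)) = -63 + 7*(-48 - 8*n) = -63 + (-336 - 56*n) = -399 - 56*n)
-1004624 + E(1125, -1946) = -1004624 + (-399 - 56*(-1946)) = -1004624 + (-399 + 108976) = -1004624 + 108577 = -896047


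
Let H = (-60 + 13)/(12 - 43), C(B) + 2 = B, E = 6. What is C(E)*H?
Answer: 188/31 ≈ 6.0645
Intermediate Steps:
C(B) = -2 + B
H = 47/31 (H = -47/(-31) = -47*(-1/31) = 47/31 ≈ 1.5161)
C(E)*H = (-2 + 6)*(47/31) = 4*(47/31) = 188/31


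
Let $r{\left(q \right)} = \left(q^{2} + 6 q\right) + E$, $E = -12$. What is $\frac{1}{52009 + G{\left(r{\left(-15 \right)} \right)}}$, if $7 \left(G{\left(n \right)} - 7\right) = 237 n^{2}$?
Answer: $\frac{7}{3949685} \approx 1.7723 \cdot 10^{-6}$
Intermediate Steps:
$r{\left(q \right)} = -12 + q^{2} + 6 q$ ($r{\left(q \right)} = \left(q^{2} + 6 q\right) - 12 = -12 + q^{2} + 6 q$)
$G{\left(n \right)} = 7 + \frac{237 n^{2}}{7}$
$\frac{1}{52009 + G{\left(r{\left(-15 \right)} \right)}} = \frac{1}{52009 + \left(7 + \frac{237 \left(-12 + \left(-15\right)^{2} + 6 \left(-15\right)\right)^{2}}{7}\right)} = \frac{1}{52009 + \left(7 + \frac{237 \left(-12 + 225 - 90\right)^{2}}{7}\right)} = \frac{1}{52009 + \left(7 + \frac{237 \cdot 123^{2}}{7}\right)} = \frac{1}{52009 + \left(7 + \frac{237}{7} \cdot 15129\right)} = \frac{1}{52009 + \left(7 + \frac{3585573}{7}\right)} = \frac{1}{52009 + \frac{3585622}{7}} = \frac{1}{\frac{3949685}{7}} = \frac{7}{3949685}$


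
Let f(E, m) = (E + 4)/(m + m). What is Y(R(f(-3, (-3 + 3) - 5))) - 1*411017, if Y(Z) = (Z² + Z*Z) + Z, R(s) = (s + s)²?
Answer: -256885598/625 ≈ -4.1102e+5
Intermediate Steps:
f(E, m) = (4 + E)/(2*m) (f(E, m) = (4 + E)/((2*m)) = (4 + E)*(1/(2*m)) = (4 + E)/(2*m))
R(s) = 4*s² (R(s) = (2*s)² = 4*s²)
Y(Z) = Z + 2*Z² (Y(Z) = (Z² + Z²) + Z = 2*Z² + Z = Z + 2*Z²)
Y(R(f(-3, (-3 + 3) - 5))) - 1*411017 = (4*((4 - 3)/(2*((-3 + 3) - 5)))²)*(1 + 2*(4*((4 - 3)/(2*((-3 + 3) - 5)))²)) - 1*411017 = (4*((½)*1/(0 - 5))²)*(1 + 2*(4*((½)*1/(0 - 5))²)) - 411017 = (4*((½)*1/(-5))²)*(1 + 2*(4*((½)*1/(-5))²)) - 411017 = (4*((½)*(-⅕)*1)²)*(1 + 2*(4*((½)*(-⅕)*1)²)) - 411017 = (4*(-⅒)²)*(1 + 2*(4*(-⅒)²)) - 411017 = (4*(1/100))*(1 + 2*(4*(1/100))) - 411017 = (1 + 2*(1/25))/25 - 411017 = (1 + 2/25)/25 - 411017 = (1/25)*(27/25) - 411017 = 27/625 - 411017 = -256885598/625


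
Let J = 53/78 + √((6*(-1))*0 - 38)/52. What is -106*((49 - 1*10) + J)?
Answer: -164035/39 - 53*I*√38/26 ≈ -4206.0 - 12.566*I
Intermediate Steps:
J = 53/78 + I*√38/52 (J = 53*(1/78) + √(-6*0 - 38)*(1/52) = 53/78 + √(0 - 38)*(1/52) = 53/78 + √(-38)*(1/52) = 53/78 + (I*√38)*(1/52) = 53/78 + I*√38/52 ≈ 0.67949 + 0.11855*I)
-106*((49 - 1*10) + J) = -106*((49 - 1*10) + (53/78 + I*√38/52)) = -106*((49 - 10) + (53/78 + I*√38/52)) = -106*(39 + (53/78 + I*√38/52)) = -106*(3095/78 + I*√38/52) = -164035/39 - 53*I*√38/26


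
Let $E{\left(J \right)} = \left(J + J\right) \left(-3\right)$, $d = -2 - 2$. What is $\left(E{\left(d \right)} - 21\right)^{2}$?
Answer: $9$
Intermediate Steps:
$d = -4$ ($d = -2 - 2 = -4$)
$E{\left(J \right)} = - 6 J$ ($E{\left(J \right)} = 2 J \left(-3\right) = - 6 J$)
$\left(E{\left(d \right)} - 21\right)^{2} = \left(\left(-6\right) \left(-4\right) - 21\right)^{2} = \left(24 - 21\right)^{2} = 3^{2} = 9$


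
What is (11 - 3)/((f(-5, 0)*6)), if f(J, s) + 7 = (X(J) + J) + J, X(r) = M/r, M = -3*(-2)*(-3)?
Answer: -20/201 ≈ -0.099502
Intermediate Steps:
M = -18 (M = 6*(-3) = -18)
X(r) = -18/r
f(J, s) = -7 - 18/J + 2*J (f(J, s) = -7 + ((-18/J + J) + J) = -7 + ((J - 18/J) + J) = -7 + (-18/J + 2*J) = -7 - 18/J + 2*J)
(11 - 3)/((f(-5, 0)*6)) = (11 - 3)/(((-7 - 18/(-5) + 2*(-5))*6)) = 8/((-7 - 18*(-1/5) - 10)*6) = 8/((-7 + 18/5 - 10)*6) = 8/(-67/5*6) = 8/(-402/5) = -5/402*8 = -20/201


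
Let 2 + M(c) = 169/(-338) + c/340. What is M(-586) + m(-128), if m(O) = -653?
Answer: -55864/85 ≈ -657.22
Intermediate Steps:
M(c) = -5/2 + c/340 (M(c) = -2 + (169/(-338) + c/340) = -2 + (169*(-1/338) + c*(1/340)) = -2 + (-½ + c/340) = -5/2 + c/340)
M(-586) + m(-128) = (-5/2 + (1/340)*(-586)) - 653 = (-5/2 - 293/170) - 653 = -359/85 - 653 = -55864/85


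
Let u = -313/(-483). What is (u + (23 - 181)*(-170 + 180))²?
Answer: 581905031929/233289 ≈ 2.4944e+6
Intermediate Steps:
u = 313/483 (u = -313*(-1/483) = 313/483 ≈ 0.64803)
(u + (23 - 181)*(-170 + 180))² = (313/483 + (23 - 181)*(-170 + 180))² = (313/483 - 158*10)² = (313/483 - 1580)² = (-762827/483)² = 581905031929/233289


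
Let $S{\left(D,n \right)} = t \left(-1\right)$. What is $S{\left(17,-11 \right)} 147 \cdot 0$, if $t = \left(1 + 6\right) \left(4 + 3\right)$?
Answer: $0$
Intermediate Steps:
$t = 49$ ($t = 7 \cdot 7 = 49$)
$S{\left(D,n \right)} = -49$ ($S{\left(D,n \right)} = 49 \left(-1\right) = -49$)
$S{\left(17,-11 \right)} 147 \cdot 0 = - 49 \cdot 147 \cdot 0 = \left(-49\right) 0 = 0$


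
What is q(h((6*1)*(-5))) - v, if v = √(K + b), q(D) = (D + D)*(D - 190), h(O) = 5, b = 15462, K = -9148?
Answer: -1850 - √6314 ≈ -1929.5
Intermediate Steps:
q(D) = 2*D*(-190 + D) (q(D) = (2*D)*(-190 + D) = 2*D*(-190 + D))
v = √6314 (v = √(-9148 + 15462) = √6314 ≈ 79.461)
q(h((6*1)*(-5))) - v = 2*5*(-190 + 5) - √6314 = 2*5*(-185) - √6314 = -1850 - √6314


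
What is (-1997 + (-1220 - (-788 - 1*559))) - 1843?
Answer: -3713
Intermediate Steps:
(-1997 + (-1220 - (-788 - 1*559))) - 1843 = (-1997 + (-1220 - (-788 - 559))) - 1843 = (-1997 + (-1220 - 1*(-1347))) - 1843 = (-1997 + (-1220 + 1347)) - 1843 = (-1997 + 127) - 1843 = -1870 - 1843 = -3713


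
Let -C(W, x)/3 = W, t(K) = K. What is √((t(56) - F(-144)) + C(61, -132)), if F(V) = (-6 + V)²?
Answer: 11*I*√187 ≈ 150.42*I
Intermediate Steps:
C(W, x) = -3*W
√((t(56) - F(-144)) + C(61, -132)) = √((56 - (-6 - 144)²) - 3*61) = √((56 - 1*(-150)²) - 183) = √((56 - 1*22500) - 183) = √((56 - 22500) - 183) = √(-22444 - 183) = √(-22627) = 11*I*√187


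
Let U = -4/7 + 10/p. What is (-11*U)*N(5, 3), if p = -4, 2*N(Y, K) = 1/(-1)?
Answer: -473/28 ≈ -16.893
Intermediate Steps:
N(Y, K) = -1/2 (N(Y, K) = (1/2)/(-1) = (1/2)*(-1) = -1/2)
U = -43/14 (U = -4/7 + 10/(-4) = -4*1/7 + 10*(-1/4) = -4/7 - 5/2 = -43/14 ≈ -3.0714)
(-11*U)*N(5, 3) = -11*(-43/14)*(-1/2) = (473/14)*(-1/2) = -473/28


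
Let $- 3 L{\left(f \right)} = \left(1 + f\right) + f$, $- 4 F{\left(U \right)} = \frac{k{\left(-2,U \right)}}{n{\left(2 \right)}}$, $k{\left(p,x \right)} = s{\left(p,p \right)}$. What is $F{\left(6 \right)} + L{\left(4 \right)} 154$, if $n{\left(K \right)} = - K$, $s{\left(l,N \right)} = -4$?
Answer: $- \frac{925}{2} \approx -462.5$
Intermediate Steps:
$k{\left(p,x \right)} = -4$
$F{\left(U \right)} = - \frac{1}{2}$ ($F{\left(U \right)} = - \frac{\left(-4\right) \frac{1}{\left(-1\right) 2}}{4} = - \frac{\left(-4\right) \frac{1}{-2}}{4} = - \frac{\left(-4\right) \left(- \frac{1}{2}\right)}{4} = \left(- \frac{1}{4}\right) 2 = - \frac{1}{2}$)
$L{\left(f \right)} = - \frac{1}{3} - \frac{2 f}{3}$ ($L{\left(f \right)} = - \frac{\left(1 + f\right) + f}{3} = - \frac{1 + 2 f}{3} = - \frac{1}{3} - \frac{2 f}{3}$)
$F{\left(6 \right)} + L{\left(4 \right)} 154 = - \frac{1}{2} + \left(- \frac{1}{3} - \frac{8}{3}\right) 154 = - \frac{1}{2} - 462 = - \frac{925}{2}$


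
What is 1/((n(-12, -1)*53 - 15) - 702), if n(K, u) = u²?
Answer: -1/664 ≈ -0.0015060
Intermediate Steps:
1/((n(-12, -1)*53 - 15) - 702) = 1/(((-1)²*53 - 15) - 702) = 1/((1*53 - 15) - 702) = 1/((53 - 15) - 702) = 1/(38 - 702) = 1/(-664) = -1/664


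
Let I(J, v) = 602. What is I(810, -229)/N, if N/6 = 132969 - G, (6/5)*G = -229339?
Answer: 86/277787 ≈ 0.00030959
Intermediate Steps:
G = -1146695/6 (G = (⅚)*(-229339) = -1146695/6 ≈ -1.9112e+5)
N = 1944509 (N = 6*(132969 - 1*(-1146695/6)) = 6*(132969 + 1146695/6) = 6*(1944509/6) = 1944509)
I(810, -229)/N = 602/1944509 = 602*(1/1944509) = 86/277787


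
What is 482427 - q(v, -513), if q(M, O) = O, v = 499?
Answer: 482940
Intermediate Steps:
482427 - q(v, -513) = 482427 - 1*(-513) = 482427 + 513 = 482940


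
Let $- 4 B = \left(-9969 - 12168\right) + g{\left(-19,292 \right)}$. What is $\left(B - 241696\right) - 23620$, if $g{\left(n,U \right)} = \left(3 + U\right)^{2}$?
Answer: $-281538$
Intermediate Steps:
$B = -16222$ ($B = - \frac{\left(-9969 - 12168\right) + \left(3 + 292\right)^{2}}{4} = - \frac{-22137 + 295^{2}}{4} = - \frac{-22137 + 87025}{4} = \left(- \frac{1}{4}\right) 64888 = -16222$)
$\left(B - 241696\right) - 23620 = \left(-16222 - 241696\right) - 23620 = -257918 - 23620 = -281538$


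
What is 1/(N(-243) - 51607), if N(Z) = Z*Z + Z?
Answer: 1/7199 ≈ 0.00013891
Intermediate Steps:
N(Z) = Z + Z² (N(Z) = Z² + Z = Z + Z²)
1/(N(-243) - 51607) = 1/(-243*(1 - 243) - 51607) = 1/(-243*(-242) - 51607) = 1/(58806 - 51607) = 1/7199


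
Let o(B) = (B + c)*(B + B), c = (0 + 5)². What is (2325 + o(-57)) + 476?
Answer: 6449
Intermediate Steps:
c = 25 (c = 5² = 25)
o(B) = 2*B*(25 + B) (o(B) = (B + 25)*(B + B) = (25 + B)*(2*B) = 2*B*(25 + B))
(2325 + o(-57)) + 476 = (2325 + 2*(-57)*(25 - 57)) + 476 = (2325 + 2*(-57)*(-32)) + 476 = (2325 + 3648) + 476 = 5973 + 476 = 6449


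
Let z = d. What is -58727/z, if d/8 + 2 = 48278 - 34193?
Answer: -58727/112664 ≈ -0.52126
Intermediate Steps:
d = 112664 (d = -16 + 8*(48278 - 34193) = -16 + 8*14085 = -16 + 112680 = 112664)
z = 112664
-58727/z = -58727/112664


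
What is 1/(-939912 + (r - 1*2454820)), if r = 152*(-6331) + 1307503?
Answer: -1/3049541 ≈ -3.2792e-7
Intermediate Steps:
r = 345191 (r = -962312 + 1307503 = 345191)
1/(-939912 + (r - 1*2454820)) = 1/(-939912 + (345191 - 1*2454820)) = 1/(-939912 + (345191 - 2454820)) = 1/(-939912 - 2109629) = 1/(-3049541) = -1/3049541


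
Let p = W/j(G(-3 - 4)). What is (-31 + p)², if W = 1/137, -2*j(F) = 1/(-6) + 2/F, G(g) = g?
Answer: 6497810881/6775609 ≈ 959.00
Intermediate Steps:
j(F) = 1/12 - 1/F (j(F) = -(1/(-6) + 2/F)/2 = -(1*(-⅙) + 2/F)/2 = -(-⅙ + 2/F)/2 = 1/12 - 1/F)
W = 1/137 ≈ 0.0072993
p = 84/2603 (p = 1/(137*(((-12 + (-3 - 4))/(12*(-3 - 4))))) = 1/(137*(((1/12)*(-12 - 7)/(-7)))) = 1/(137*(((1/12)*(-⅐)*(-19)))) = 1/(137*(19/84)) = (1/137)*(84/19) = 84/2603 ≈ 0.032270)
(-31 + p)² = (-31 + 84/2603)² = (-80609/2603)² = 6497810881/6775609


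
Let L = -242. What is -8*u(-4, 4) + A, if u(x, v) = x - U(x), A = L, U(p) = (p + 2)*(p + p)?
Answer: -82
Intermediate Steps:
U(p) = 2*p*(2 + p) (U(p) = (2 + p)*(2*p) = 2*p*(2 + p))
A = -242
u(x, v) = x - 2*x*(2 + x)
-8*u(-4, 4) + A = -(-32)*(-3 - 2*(-4)) - 242 = -(-32)*(-3 + 8) - 242 = -(-32)*5 - 242 = -8*(-20) - 242 = 160 - 242 = -82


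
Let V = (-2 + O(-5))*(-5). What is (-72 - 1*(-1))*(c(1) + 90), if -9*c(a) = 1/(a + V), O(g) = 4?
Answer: -517661/81 ≈ -6390.9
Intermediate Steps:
V = -10 (V = (-2 + 4)*(-5) = 2*(-5) = -10)
c(a) = -1/(9*(-10 + a)) (c(a) = -1/(9*(a - 10)) = -1/(9*(-10 + a)))
(-72 - 1*(-1))*(c(1) + 90) = (-72 - 1*(-1))*(-1/(-90 + 9*1) + 90) = (-72 + 1)*(-1/(-90 + 9) + 90) = -71*(-1/(-81) + 90) = -71*(-1*(-1/81) + 90) = -71*(1/81 + 90) = -71*7291/81 = -517661/81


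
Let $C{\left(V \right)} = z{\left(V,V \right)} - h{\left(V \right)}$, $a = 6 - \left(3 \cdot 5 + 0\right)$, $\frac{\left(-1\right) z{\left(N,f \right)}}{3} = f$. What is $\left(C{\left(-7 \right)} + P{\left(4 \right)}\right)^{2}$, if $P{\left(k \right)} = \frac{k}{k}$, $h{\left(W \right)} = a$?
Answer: $961$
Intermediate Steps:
$z{\left(N,f \right)} = - 3 f$
$a = -9$ ($a = 6 - \left(15 + 0\right) = 6 - 15 = -9$)
$h{\left(W \right)} = -9$
$P{\left(k \right)} = 1$
$C{\left(V \right)} = 9 - 3 V$ ($C{\left(V \right)} = - 3 V - -9 = - 3 V + 9 = 9 - 3 V$)
$\left(C{\left(-7 \right)} + P{\left(4 \right)}\right)^{2} = \left(\left(9 - -21\right) + 1\right)^{2} = \left(\left(9 + 21\right) + 1\right)^{2} = \left(30 + 1\right)^{2} = 31^{2} = 961$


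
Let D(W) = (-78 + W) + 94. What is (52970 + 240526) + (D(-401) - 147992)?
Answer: 145119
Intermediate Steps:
D(W) = 16 + W
(52970 + 240526) + (D(-401) - 147992) = (52970 + 240526) + ((16 - 401) - 147992) = 293496 + (-385 - 147992) = 293496 - 148377 = 145119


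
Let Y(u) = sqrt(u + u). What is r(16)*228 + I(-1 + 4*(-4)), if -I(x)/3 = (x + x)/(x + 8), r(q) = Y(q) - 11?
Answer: -7558/3 + 912*sqrt(2) ≈ -1229.6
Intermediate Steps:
Y(u) = sqrt(2)*sqrt(u) (Y(u) = sqrt(2*u) = sqrt(2)*sqrt(u))
r(q) = -11 + sqrt(2)*sqrt(q) (r(q) = sqrt(2)*sqrt(q) - 11 = -11 + sqrt(2)*sqrt(q))
I(x) = -6*x/(8 + x) (I(x) = -3*(x + x)/(x + 8) = -3*2*x/(8 + x) = -6*x/(8 + x))
r(16)*228 + I(-1 + 4*(-4)) = (-11 + sqrt(2)*sqrt(16))*228 - 6*(-1 + 4*(-4))/(8 + (-1 + 4*(-4))) = (-11 + sqrt(2)*4)*228 - 6*(-1 - 16)/(8 + (-1 - 16)) = (-11 + 4*sqrt(2))*228 - 6*(-17)/(8 - 17) = (-2508 + 912*sqrt(2)) - 6*(-17)/(-9) = (-2508 + 912*sqrt(2)) - 6*(-17)*(-1/9) = (-2508 + 912*sqrt(2)) - 34/3 = -7558/3 + 912*sqrt(2)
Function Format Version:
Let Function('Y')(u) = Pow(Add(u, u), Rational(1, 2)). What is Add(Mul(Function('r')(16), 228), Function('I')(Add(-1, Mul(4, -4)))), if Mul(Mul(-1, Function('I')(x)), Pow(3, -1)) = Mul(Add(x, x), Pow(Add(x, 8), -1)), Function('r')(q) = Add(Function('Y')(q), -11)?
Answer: Add(Rational(-7558, 3), Mul(912, Pow(2, Rational(1, 2)))) ≈ -1229.6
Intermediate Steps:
Function('Y')(u) = Mul(Pow(2, Rational(1, 2)), Pow(u, Rational(1, 2))) (Function('Y')(u) = Pow(Mul(2, u), Rational(1, 2)) = Mul(Pow(2, Rational(1, 2)), Pow(u, Rational(1, 2))))
Function('r')(q) = Add(-11, Mul(Pow(2, Rational(1, 2)), Pow(q, Rational(1, 2)))) (Function('r')(q) = Add(Mul(Pow(2, Rational(1, 2)), Pow(q, Rational(1, 2))), -11) = Add(-11, Mul(Pow(2, Rational(1, 2)), Pow(q, Rational(1, 2)))))
Function('I')(x) = Mul(-6, x, Pow(Add(8, x), -1)) (Function('I')(x) = Mul(-3, Mul(Add(x, x), Pow(Add(x, 8), -1))) = Mul(-3, Mul(Mul(2, x), Pow(Add(8, x), -1))) = Mul(-3, Mul(2, x, Pow(Add(8, x), -1))) = Mul(-6, x, Pow(Add(8, x), -1)))
Add(Mul(Function('r')(16), 228), Function('I')(Add(-1, Mul(4, -4)))) = Add(Mul(Add(-11, Mul(Pow(2, Rational(1, 2)), Pow(16, Rational(1, 2)))), 228), Mul(-6, Add(-1, Mul(4, -4)), Pow(Add(8, Add(-1, Mul(4, -4))), -1))) = Add(Mul(Add(-11, Mul(Pow(2, Rational(1, 2)), 4)), 228), Mul(-6, Add(-1, -16), Pow(Add(8, Add(-1, -16)), -1))) = Add(Mul(Add(-11, Mul(4, Pow(2, Rational(1, 2)))), 228), Mul(-6, -17, Pow(Add(8, -17), -1))) = Add(Add(-2508, Mul(912, Pow(2, Rational(1, 2)))), Mul(-6, -17, Pow(-9, -1))) = Add(Add(-2508, Mul(912, Pow(2, Rational(1, 2)))), Mul(-6, -17, Rational(-1, 9))) = Add(Add(-2508, Mul(912, Pow(2, Rational(1, 2)))), Rational(-34, 3)) = Add(Rational(-7558, 3), Mul(912, Pow(2, Rational(1, 2))))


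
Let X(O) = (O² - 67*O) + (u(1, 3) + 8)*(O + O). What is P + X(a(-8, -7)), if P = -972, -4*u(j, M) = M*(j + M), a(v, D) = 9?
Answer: -1404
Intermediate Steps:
u(j, M) = -M*(M + j)/4 (u(j, M) = -M*(j + M)/4 = -M*(M + j)/4)
X(O) = O² - 57*O (X(O) = (O² - 67*O) + (-¼*3*(3 + 1) + 8)*(O + O) = (O² - 67*O) + (-¼*3*4 + 8)*(2*O) = (O² - 67*O) + (-3 + 8)*(2*O) = (O² - 67*O) + 5*(2*O) = (O² - 67*O) + 10*O = O² - 57*O)
P + X(a(-8, -7)) = -972 + 9*(-57 + 9) = -972 + 9*(-48) = -972 - 432 = -1404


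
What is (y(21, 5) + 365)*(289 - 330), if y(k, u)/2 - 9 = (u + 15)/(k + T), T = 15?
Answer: -141737/9 ≈ -15749.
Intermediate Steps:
y(k, u) = 18 + 2*(15 + u)/(15 + k) (y(k, u) = 18 + 2*((u + 15)/(k + 15)) = 18 + 2*((15 + u)/(15 + k)) = 18 + 2*(15 + u)/(15 + k))
(y(21, 5) + 365)*(289 - 330) = (2*(150 + 5 + 9*21)/(15 + 21) + 365)*(289 - 330) = (2*(150 + 5 + 189)/36 + 365)*(-41) = (2*(1/36)*344 + 365)*(-41) = (172/9 + 365)*(-41) = (3457/9)*(-41) = -141737/9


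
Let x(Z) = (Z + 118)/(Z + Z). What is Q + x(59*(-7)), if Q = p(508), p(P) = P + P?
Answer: 14229/14 ≈ 1016.4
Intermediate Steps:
p(P) = 2*P
Q = 1016 (Q = 2*508 = 1016)
x(Z) = (118 + Z)/(2*Z) (x(Z) = (118 + Z)/((2*Z)) = (118 + Z)*(1/(2*Z)) = (118 + Z)/(2*Z))
Q + x(59*(-7)) = 1016 + (118 + 59*(-7))/(2*((59*(-7)))) = 1016 + (½)*(118 - 413)/(-413) = 1016 + (½)*(-1/413)*(-295) = 1016 + 5/14 = 14229/14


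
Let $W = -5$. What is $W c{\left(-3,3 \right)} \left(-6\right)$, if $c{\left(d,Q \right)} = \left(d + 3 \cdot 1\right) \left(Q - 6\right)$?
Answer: $0$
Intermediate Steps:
$c{\left(d,Q \right)} = \left(-6 + Q\right) \left(3 + d\right)$ ($c{\left(d,Q \right)} = \left(d + 3\right) \left(-6 + Q\right) = \left(3 + d\right) \left(-6 + Q\right) = \left(-6 + Q\right) \left(3 + d\right)$)
$W c{\left(-3,3 \right)} \left(-6\right) = - 5 \left(-18 - -18 + 3 \cdot 3 + 3 \left(-3\right)\right) \left(-6\right) = - 5 \left(-18 + 18 + 9 - 9\right) \left(-6\right) = \left(-5\right) 0 \left(-6\right) = 0 \left(-6\right) = 0$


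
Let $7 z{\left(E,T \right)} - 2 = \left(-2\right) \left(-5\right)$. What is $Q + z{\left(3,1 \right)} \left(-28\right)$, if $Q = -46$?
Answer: $-94$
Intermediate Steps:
$z{\left(E,T \right)} = \frac{12}{7}$ ($z{\left(E,T \right)} = \frac{2}{7} + \frac{\left(-2\right) \left(-5\right)}{7} = \frac{2}{7} + \frac{1}{7} \cdot 10 = \frac{2}{7} + \frac{10}{7} = \frac{12}{7}$)
$Q + z{\left(3,1 \right)} \left(-28\right) = -46 + \frac{12}{7} \left(-28\right) = -46 - 48 = -94$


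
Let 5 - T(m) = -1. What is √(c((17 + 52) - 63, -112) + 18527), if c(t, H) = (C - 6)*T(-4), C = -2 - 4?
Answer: √18455 ≈ 135.85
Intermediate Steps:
T(m) = 6 (T(m) = 5 - 1*(-1) = 5 + 1 = 6)
C = -6
c(t, H) = -72 (c(t, H) = (-6 - 6)*6 = -12*6 = -72)
√(c((17 + 52) - 63, -112) + 18527) = √(-72 + 18527) = √18455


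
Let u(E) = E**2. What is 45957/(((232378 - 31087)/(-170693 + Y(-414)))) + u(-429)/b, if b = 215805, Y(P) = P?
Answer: -188551052147696/4826622695 ≈ -39065.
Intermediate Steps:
45957/(((232378 - 31087)/(-170693 + Y(-414)))) + u(-429)/b = 45957/(((232378 - 31087)/(-170693 - 414))) + (-429)**2/215805 = 45957/((201291/(-171107))) + 184041*(1/215805) = 45957/((201291*(-1/171107))) + 61347/71935 = 45957/(-201291/171107) + 61347/71935 = 45957*(-171107/201291) + 61347/71935 = -2621188133/67097 + 61347/71935 = -188551052147696/4826622695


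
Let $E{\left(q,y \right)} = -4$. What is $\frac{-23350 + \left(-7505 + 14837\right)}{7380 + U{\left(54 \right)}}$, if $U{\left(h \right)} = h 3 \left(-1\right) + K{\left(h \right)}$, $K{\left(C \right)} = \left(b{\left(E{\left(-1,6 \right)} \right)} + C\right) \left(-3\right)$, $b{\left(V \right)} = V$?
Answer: $- \frac{8009}{3534} \approx -2.2663$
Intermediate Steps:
$K{\left(C \right)} = 12 - 3 C$ ($K{\left(C \right)} = \left(-4 + C\right) \left(-3\right) = 12 - 3 C$)
$U{\left(h \right)} = 12 - 6 h$ ($U{\left(h \right)} = h 3 \left(-1\right) - \left(-12 + 3 h\right) = 3 h \left(-1\right) - \left(-12 + 3 h\right) = - 3 h - \left(-12 + 3 h\right) = 12 - 6 h$)
$\frac{-23350 + \left(-7505 + 14837\right)}{7380 + U{\left(54 \right)}} = \frac{-23350 + \left(-7505 + 14837\right)}{7380 + \left(12 - 324\right)} = \frac{-23350 + 7332}{7380 + \left(12 - 324\right)} = - \frac{16018}{7380 - 312} = - \frac{16018}{7068} = \left(-16018\right) \frac{1}{7068} = - \frac{8009}{3534}$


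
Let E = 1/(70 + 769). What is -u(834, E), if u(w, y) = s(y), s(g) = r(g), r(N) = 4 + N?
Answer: -3357/839 ≈ -4.0012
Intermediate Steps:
E = 1/839 ≈ 0.0011919
s(g) = 4 + g
u(w, y) = 4 + y
-u(834, E) = -(4 + 1/839) = -1*3357/839 = -3357/839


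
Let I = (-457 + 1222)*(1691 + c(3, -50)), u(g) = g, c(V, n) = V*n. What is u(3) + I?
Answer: 1178868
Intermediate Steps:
I = 1178865 (I = (-457 + 1222)*(1691 + 3*(-50)) = 765*(1691 - 150) = 765*1541 = 1178865)
u(3) + I = 3 + 1178865 = 1178868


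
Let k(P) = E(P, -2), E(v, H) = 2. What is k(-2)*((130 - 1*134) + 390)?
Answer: 772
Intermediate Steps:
k(P) = 2
k(-2)*((130 - 1*134) + 390) = 2*((130 - 1*134) + 390) = 2*((130 - 134) + 390) = 2*(-4 + 390) = 2*386 = 772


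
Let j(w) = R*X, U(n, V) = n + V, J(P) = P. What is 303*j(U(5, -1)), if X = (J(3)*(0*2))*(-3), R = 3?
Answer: 0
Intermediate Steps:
U(n, V) = V + n
X = 0 (X = (3*(0*2))*(-3) = (3*0)*(-3) = 0*(-3) = 0)
j(w) = 0 (j(w) = 3*0 = 0)
303*j(U(5, -1)) = 303*0 = 0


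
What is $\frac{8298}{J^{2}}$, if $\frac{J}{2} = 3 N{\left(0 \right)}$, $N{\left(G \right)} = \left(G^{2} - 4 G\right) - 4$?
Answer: $\frac{461}{32} \approx 14.406$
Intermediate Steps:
$N{\left(G \right)} = -4 + G^{2} - 4 G$
$J = -24$ ($J = 2 \cdot 3 \left(-4 + 0^{2} - 0\right) = 2 \cdot 3 \left(-4 + 0 + 0\right) = 2 \cdot 3 \left(-4\right) = 2 \left(-12\right) = -24$)
$\frac{8298}{J^{2}} = \frac{8298}{\left(-24\right)^{2}} = \frac{8298}{576} = 8298 \cdot \frac{1}{576} = \frac{461}{32}$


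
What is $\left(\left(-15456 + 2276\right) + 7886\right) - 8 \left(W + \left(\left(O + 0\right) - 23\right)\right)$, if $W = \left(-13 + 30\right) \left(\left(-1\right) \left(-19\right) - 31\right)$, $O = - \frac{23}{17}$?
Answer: $- \frac{58942}{17} \approx -3467.2$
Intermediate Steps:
$O = - \frac{23}{17}$ ($O = \left(-23\right) \frac{1}{17} = - \frac{23}{17} \approx -1.3529$)
$W = -204$ ($W = 17 \left(19 - 31\right) = 17 \left(-12\right) = -204$)
$\left(\left(-15456 + 2276\right) + 7886\right) - 8 \left(W + \left(\left(O + 0\right) - 23\right)\right) = \left(\left(-15456 + 2276\right) + 7886\right) - 8 \left(-204 + \left(\left(- \frac{23}{17} + 0\right) - 23\right)\right) = \left(-13180 + 7886\right) - 8 \left(-204 - \frac{414}{17}\right) = -5294 - 8 \left(-204 - \frac{414}{17}\right) = -5294 - - \frac{31056}{17} = -5294 + \frac{31056}{17} = - \frac{58942}{17}$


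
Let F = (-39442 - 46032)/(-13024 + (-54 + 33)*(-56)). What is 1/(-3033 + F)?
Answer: -5924/17924755 ≈ -0.00033049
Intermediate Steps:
F = 42737/5924 (F = -85474/(-13024 - 21*(-56)) = -85474/(-13024 + 1176) = -85474/(-11848) = -85474*(-1/11848) = 42737/5924 ≈ 7.2142)
1/(-3033 + F) = 1/(-3033 + 42737/5924) = 1/(-17924755/5924) = -5924/17924755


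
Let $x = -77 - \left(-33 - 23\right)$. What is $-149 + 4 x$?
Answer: $-233$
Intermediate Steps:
$x = -21$ ($x = -77 - -56 = -77 + 56 = -21$)
$-149 + 4 x = -149 + 4 \left(-21\right) = -149 - 84 = -233$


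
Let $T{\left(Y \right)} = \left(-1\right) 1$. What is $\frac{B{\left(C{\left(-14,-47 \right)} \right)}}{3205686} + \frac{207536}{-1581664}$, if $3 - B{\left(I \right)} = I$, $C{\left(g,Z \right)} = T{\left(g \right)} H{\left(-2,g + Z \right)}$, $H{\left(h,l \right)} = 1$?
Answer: $- \frac{2970039835}{22635348846} \approx -0.13121$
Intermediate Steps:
$T{\left(Y \right)} = -1$
$C{\left(g,Z \right)} = -1$ ($C{\left(g,Z \right)} = \left(-1\right) 1 = -1$)
$B{\left(I \right)} = 3 - I$
$\frac{B{\left(C{\left(-14,-47 \right)} \right)}}{3205686} + \frac{207536}{-1581664} = \frac{3 - -1}{3205686} + \frac{207536}{-1581664} = \left(3 + 1\right) \frac{1}{3205686} + 207536 \left(- \frac{1}{1581664}\right) = 4 \cdot \frac{1}{3205686} - \frac{1853}{14122} = \frac{2}{1602843} - \frac{1853}{14122} = - \frac{2970039835}{22635348846}$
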